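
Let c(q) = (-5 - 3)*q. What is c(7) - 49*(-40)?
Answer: 1904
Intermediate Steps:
c(q) = -8*q
c(7) - 49*(-40) = -8*7 - 49*(-40) = -56 + 1960 = 1904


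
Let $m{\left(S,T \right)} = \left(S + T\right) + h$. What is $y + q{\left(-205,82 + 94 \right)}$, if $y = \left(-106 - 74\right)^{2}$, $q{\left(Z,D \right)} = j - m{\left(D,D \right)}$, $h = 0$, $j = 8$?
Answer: $32056$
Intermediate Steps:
$m{\left(S,T \right)} = S + T$ ($m{\left(S,T \right)} = \left(S + T\right) + 0 = S + T$)
$q{\left(Z,D \right)} = 8 - 2 D$ ($q{\left(Z,D \right)} = 8 - \left(D + D\right) = 8 - 2 D$)
$y = 32400$ ($y = \left(-180\right)^{2} = 32400$)
$y + q{\left(-205,82 + 94 \right)} = 32400 + \left(8 - 2 \left(82 + 94\right)\right) = 32400 + \left(8 - 352\right) = 32400 - 344 = 32056$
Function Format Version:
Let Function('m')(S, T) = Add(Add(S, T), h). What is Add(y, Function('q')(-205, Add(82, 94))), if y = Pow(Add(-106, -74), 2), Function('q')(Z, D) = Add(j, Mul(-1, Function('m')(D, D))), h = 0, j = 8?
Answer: 32056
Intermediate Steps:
Function('m')(S, T) = Add(S, T) (Function('m')(S, T) = Add(Add(S, T), 0) = Add(S, T))
Function('q')(Z, D) = Add(8, Mul(-2, D)) (Function('q')(Z, D) = Add(8, Mul(-1, Add(D, D))) = Add(8, Mul(-1, Mul(2, D))) = Add(8, Mul(-2, D)))
y = 32400 (y = Pow(-180, 2) = 32400)
Add(y, Function('q')(-205, Add(82, 94))) = Add(32400, Add(8, Mul(-2, Add(82, 94)))) = Add(32400, Add(8, Mul(-2, 176))) = Add(32400, Add(8, -352)) = Add(32400, -344) = 32056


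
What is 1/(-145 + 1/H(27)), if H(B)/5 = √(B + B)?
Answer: -195750/28383749 - 15*√6/28383749 ≈ -0.0068978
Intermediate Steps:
H(B) = 5*√2*√B (H(B) = 5*√(B + B) = 5*√(2*B) = 5*(√2*√B) = 5*√2*√B)
1/(-145 + 1/H(27)) = 1/(-145 + 1/(5*√2*√27)) = 1/(-145 + 1/(5*√2*(3*√3))) = 1/(-145 + 1/(15*√6)) = 1/(-145 + √6/90)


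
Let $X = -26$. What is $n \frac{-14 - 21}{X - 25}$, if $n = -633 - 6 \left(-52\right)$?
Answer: $- \frac{3745}{17} \approx -220.29$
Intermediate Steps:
$n = -321$ ($n = -633 - -312 = -633 + 312 = -321$)
$n \frac{-14 - 21}{X - 25} = - 321 \frac{-14 - 21}{-26 - 25} = - 321 \left(- \frac{35}{-51}\right) = - 321 \left(\left(-35\right) \left(- \frac{1}{51}\right)\right) = \left(-321\right) \frac{35}{51} = - \frac{3745}{17}$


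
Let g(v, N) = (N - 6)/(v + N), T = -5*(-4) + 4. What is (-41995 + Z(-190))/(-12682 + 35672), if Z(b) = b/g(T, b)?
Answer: -206564/112651 ≈ -1.8337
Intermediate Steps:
T = 24 (T = 20 + 4 = 24)
g(v, N) = (-6 + N)/(N + v)
Z(b) = b*(24 + b)/(-6 + b) (Z(b) = b/(((-6 + b)/(b + 24))) = b/(((-6 + b)/(24 + b))) = b*((24 + b)/(-6 + b)) = b*(24 + b)/(-6 + b))
(-41995 + Z(-190))/(-12682 + 35672) = (-41995 - 190*(24 - 190)/(-6 - 190))/(-12682 + 35672) = (-41995 - 190*(-166)/(-196))/22990 = (-41995 - 190*(-1/196)*(-166))*(1/22990) = (-41995 - 7885/49)*(1/22990) = -2065640/49*1/22990 = -206564/112651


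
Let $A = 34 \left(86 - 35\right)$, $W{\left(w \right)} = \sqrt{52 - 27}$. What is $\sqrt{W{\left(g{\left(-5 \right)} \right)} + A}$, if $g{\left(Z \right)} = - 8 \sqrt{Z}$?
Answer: $\sqrt{1739} \approx 41.701$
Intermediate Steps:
$W{\left(w \right)} = 5$ ($W{\left(w \right)} = \sqrt{25} = 5$)
$A = 1734$ ($A = 34 \cdot 51 = 1734$)
$\sqrt{W{\left(g{\left(-5 \right)} \right)} + A} = \sqrt{5 + 1734} = \sqrt{1739}$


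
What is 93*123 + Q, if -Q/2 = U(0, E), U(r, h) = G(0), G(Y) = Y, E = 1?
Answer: 11439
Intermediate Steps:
U(r, h) = 0
Q = 0 (Q = -2*0 = 0)
93*123 + Q = 93*123 + 0 = 11439 + 0 = 11439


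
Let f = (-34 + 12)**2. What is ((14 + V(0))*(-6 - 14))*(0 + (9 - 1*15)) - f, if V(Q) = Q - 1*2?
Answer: 956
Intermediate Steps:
V(Q) = -2 + Q (V(Q) = Q - 2 = -2 + Q)
f = 484 (f = (-22)**2 = 484)
((14 + V(0))*(-6 - 14))*(0 + (9 - 1*15)) - f = ((14 + (-2 + 0))*(-6 - 14))*(0 + (9 - 1*15)) - 1*484 = ((14 - 2)*(-20))*(0 + (9 - 15)) - 484 = (12*(-20))*(0 - 6) - 484 = -240*(-6) - 484 = 1440 - 484 = 956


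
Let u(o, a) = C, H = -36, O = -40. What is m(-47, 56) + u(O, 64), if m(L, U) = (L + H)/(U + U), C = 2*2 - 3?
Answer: 29/112 ≈ 0.25893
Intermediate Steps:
C = 1 (C = 4 - 3 = 1)
u(o, a) = 1
m(L, U) = (-36 + L)/(2*U) (m(L, U) = (L - 36)/(U + U) = (-36 + L)/((2*U)) = (-36 + L)*(1/(2*U)) = (-36 + L)/(2*U))
m(-47, 56) + u(O, 64) = (½)*(-36 - 47)/56 + 1 = (½)*(1/56)*(-83) + 1 = -83/112 + 1 = 29/112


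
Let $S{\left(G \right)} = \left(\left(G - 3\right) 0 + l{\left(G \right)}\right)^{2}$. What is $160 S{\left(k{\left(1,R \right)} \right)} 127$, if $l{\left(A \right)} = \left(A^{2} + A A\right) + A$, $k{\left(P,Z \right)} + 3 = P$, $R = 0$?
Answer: $731520$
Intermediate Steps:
$k{\left(P,Z \right)} = -3 + P$
$l{\left(A \right)} = A + 2 A^{2}$ ($l{\left(A \right)} = \left(A^{2} + A^{2}\right) + A = 2 A^{2} + A = A + 2 A^{2}$)
$S{\left(G \right)} = G^{2} \left(1 + 2 G\right)^{2}$ ($S{\left(G \right)} = \left(\left(G - 3\right) 0 + G \left(1 + 2 G\right)\right)^{2} = \left(\left(-3 + G\right) 0 + G \left(1 + 2 G\right)\right)^{2} = \left(0 + G \left(1 + 2 G\right)\right)^{2} = \left(G \left(1 + 2 G\right)\right)^{2} = G^{2} \left(1 + 2 G\right)^{2}$)
$160 S{\left(k{\left(1,R \right)} \right)} 127 = 160 \left(-3 + 1\right)^{2} \left(1 + 2 \left(-3 + 1\right)\right)^{2} \cdot 127 = 160 \left(-2\right)^{2} \left(1 + 2 \left(-2\right)\right)^{2} \cdot 127 = 160 \cdot 4 \left(1 - 4\right)^{2} \cdot 127 = 160 \cdot 4 \left(-3\right)^{2} \cdot 127 = 160 \cdot 4 \cdot 9 \cdot 127 = 160 \cdot 36 \cdot 127 = 5760 \cdot 127 = 731520$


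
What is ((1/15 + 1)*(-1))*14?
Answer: -224/15 ≈ -14.933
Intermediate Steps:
((1/15 + 1)*(-1))*14 = ((16/15)*(-1))*14 = -16/15*14 = -224/15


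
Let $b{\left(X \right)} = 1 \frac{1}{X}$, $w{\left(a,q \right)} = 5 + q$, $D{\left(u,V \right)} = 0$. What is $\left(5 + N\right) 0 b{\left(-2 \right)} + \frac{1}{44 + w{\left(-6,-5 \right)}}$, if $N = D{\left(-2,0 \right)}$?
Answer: $\frac{1}{44} \approx 0.022727$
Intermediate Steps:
$N = 0$
$b{\left(X \right)} = \frac{1}{X}$
$\left(5 + N\right) 0 b{\left(-2 \right)} + \frac{1}{44 + w{\left(-6,-5 \right)}} = \frac{\left(5 + 0\right) 0}{-2} + \frac{1}{44 + \left(5 - 5\right)} = 5 \cdot 0 \left(- \frac{1}{2}\right) + \frac{1}{44 + 0} = 0 \left(- \frac{1}{2}\right) + \frac{1}{44} = 0 + \frac{1}{44} = \frac{1}{44}$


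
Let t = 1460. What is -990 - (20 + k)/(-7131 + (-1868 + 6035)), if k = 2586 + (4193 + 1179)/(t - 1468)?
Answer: -5864851/5928 ≈ -989.35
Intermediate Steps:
k = 3829/2 (k = 2586 + (4193 + 1179)/(1460 - 1468) = 2586 + 5372/(-8) = 2586 + 5372*(-⅛) = 2586 - 1343/2 = 3829/2 ≈ 1914.5)
-990 - (20 + k)/(-7131 + (-1868 + 6035)) = -990 - (20 + 3829/2)/(-7131 + (-1868 + 6035)) = -990 - 3869/(2*(-7131 + 4167)) = -990 - 3869/(2*(-2964)) = -990 - 3869*(-1)/(2*2964) = -990 - 1*(-3869/5928) = -990 + 3869/5928 = -5864851/5928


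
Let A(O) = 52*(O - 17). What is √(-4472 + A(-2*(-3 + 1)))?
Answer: 6*I*√143 ≈ 71.75*I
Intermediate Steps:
A(O) = -884 + 52*O (A(O) = 52*(-17 + O) = -884 + 52*O)
√(-4472 + A(-2*(-3 + 1))) = √(-4472 + (-884 + 52*(-2*(-3 + 1)))) = √(-4472 + (-884 + 52*(-2*(-2)))) = √(-4472 + (-884 + 52*4)) = √(-4472 + (-884 + 208)) = √(-4472 - 676) = √(-5148) = 6*I*√143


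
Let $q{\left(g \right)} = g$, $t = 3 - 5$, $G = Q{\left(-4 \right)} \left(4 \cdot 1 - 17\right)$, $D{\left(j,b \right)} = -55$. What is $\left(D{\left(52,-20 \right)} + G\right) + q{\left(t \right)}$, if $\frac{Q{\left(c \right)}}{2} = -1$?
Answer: $-31$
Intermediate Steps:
$Q{\left(c \right)} = -2$ ($Q{\left(c \right)} = 2 \left(-1\right) = -2$)
$G = 26$ ($G = - 2 \left(4 \cdot 1 - 17\right) = - 2 \left(4 - 17\right) = \left(-2\right) \left(-13\right) = 26$)
$t = -2$ ($t = 3 - 5 = -2$)
$\left(D{\left(52,-20 \right)} + G\right) + q{\left(t \right)} = \left(-55 + 26\right) - 2 = -29 - 2 = -31$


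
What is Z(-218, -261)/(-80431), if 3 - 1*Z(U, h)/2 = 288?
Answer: 570/80431 ≈ 0.0070868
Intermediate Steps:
Z(U, h) = -570 (Z(U, h) = 6 - 2*288 = 6 - 576 = -570)
Z(-218, -261)/(-80431) = -570/(-80431) = -570*(-1/80431) = 570/80431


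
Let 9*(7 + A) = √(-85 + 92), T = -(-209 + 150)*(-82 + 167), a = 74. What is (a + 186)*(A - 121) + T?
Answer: -28265 + 260*√7/9 ≈ -28189.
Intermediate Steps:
T = 5015 (T = -(-59)*85 = -1*(-5015) = 5015)
A = -7 + √7/9 (A = -7 + √(-85 + 92)/9 = -7 + √7/9 ≈ -6.7060)
(a + 186)*(A - 121) + T = (74 + 186)*((-7 + √7/9) - 121) + 5015 = 260*(-128 + √7/9) + 5015 = (-33280 + 260*√7/9) + 5015 = -28265 + 260*√7/9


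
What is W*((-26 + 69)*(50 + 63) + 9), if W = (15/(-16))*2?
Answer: -18255/2 ≈ -9127.5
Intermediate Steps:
W = -15/8 (W = (15*(-1/16))*2 = -15/16*2 = -15/8 ≈ -1.8750)
W*((-26 + 69)*(50 + 63) + 9) = -15*((-26 + 69)*(50 + 63) + 9)/8 = -15*(43*113 + 9)/8 = -15*(4859 + 9)/8 = -15/8*4868 = -18255/2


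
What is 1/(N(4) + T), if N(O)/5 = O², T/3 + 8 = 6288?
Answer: 1/18920 ≈ 5.2854e-5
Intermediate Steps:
T = 18840 (T = -24 + 3*6288 = -24 + 18864 = 18840)
N(O) = 5*O²
1/(N(4) + T) = 1/(5*4² + 18840) = 1/(5*16 + 18840) = 1/(80 + 18840) = 1/18920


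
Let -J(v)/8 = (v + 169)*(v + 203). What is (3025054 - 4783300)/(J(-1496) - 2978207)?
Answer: 251178/2386385 ≈ 0.10525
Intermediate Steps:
J(v) = -8*(169 + v)*(203 + v) (J(v) = -8*(v + 169)*(v + 203) = -8*(169 + v)*(203 + v))
(3025054 - 4783300)/(J(-1496) - 2978207) = (3025054 - 4783300)/((-274456 - 2976*(-1496) - 8*(-1496)²) - 2978207) = -1758246/((-274456 + 4452096 - 8*2238016) - 2978207) = -1758246/((-274456 + 4452096 - 17904128) - 2978207) = -1758246/(-13726488 - 2978207) = -1758246/(-16704695) = -1758246*(-1/16704695) = 251178/2386385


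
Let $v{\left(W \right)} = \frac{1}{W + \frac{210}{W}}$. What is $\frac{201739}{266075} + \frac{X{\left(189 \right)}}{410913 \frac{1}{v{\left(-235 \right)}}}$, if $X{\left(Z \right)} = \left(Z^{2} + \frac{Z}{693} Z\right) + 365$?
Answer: $\frac{10104919992853274}{13334007181861575} \approx 0.75783$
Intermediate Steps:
$X{\left(Z \right)} = 365 + \frac{694 Z^{2}}{693}$ ($X{\left(Z \right)} = \left(Z^{2} + Z \frac{1}{693} Z\right) + 365 = \left(Z^{2} + \frac{Z}{693} Z\right) + 365 = \left(Z^{2} + \frac{Z^{2}}{693}\right) + 365 = \frac{694 Z^{2}}{693} + 365 = 365 + \frac{694 Z^{2}}{693}$)
$\frac{201739}{266075} + \frac{X{\left(189 \right)}}{410913 \frac{1}{v{\left(-235 \right)}}} = \frac{201739}{266075} + \frac{365 + \frac{694 \cdot 189^{2}}{693}}{410913 \frac{1}{\left(-235\right) \frac{1}{210 + \left(-235\right)^{2}}}} = 201739 \cdot \frac{1}{266075} + \frac{365 + \frac{694}{693} \cdot 35721}{410913 \frac{1}{\left(-235\right) \frac{1}{210 + 55225}}} = \frac{201739}{266075} + \frac{365 + \frac{393498}{11}}{410913 \frac{1}{\left(-235\right) \frac{1}{55435}}} = \frac{201739}{266075} + \frac{397513}{11 \frac{410913}{\left(-235\right) \frac{1}{55435}}} = \frac{201739}{266075} + \frac{397513}{11 \frac{410913}{- \frac{47}{11087}}} = \frac{201739}{266075} + \frac{397513}{11 \cdot 410913 \left(- \frac{11087}{47}\right)} = \frac{201739}{266075} + \frac{397513}{11 \left(- \frac{4555792431}{47}\right)} = \frac{201739}{266075} + \frac{397513}{11} \left(- \frac{47}{4555792431}\right) = \frac{201739}{266075} - \frac{18683111}{50113716741} = \frac{10104919992853274}{13334007181861575}$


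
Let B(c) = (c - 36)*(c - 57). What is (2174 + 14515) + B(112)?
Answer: 20869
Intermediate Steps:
B(c) = (-57 + c)*(-36 + c) (B(c) = (-36 + c)*(-57 + c) = (-57 + c)*(-36 + c))
(2174 + 14515) + B(112) = (2174 + 14515) + (2052 + 112**2 - 93*112) = 16689 + (2052 + 12544 - 10416) = 16689 + 4180 = 20869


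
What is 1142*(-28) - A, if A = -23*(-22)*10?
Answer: -37036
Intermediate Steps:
A = 5060 (A = 506*10 = 5060)
1142*(-28) - A = 1142*(-28) - 1*5060 = -31976 - 5060 = -37036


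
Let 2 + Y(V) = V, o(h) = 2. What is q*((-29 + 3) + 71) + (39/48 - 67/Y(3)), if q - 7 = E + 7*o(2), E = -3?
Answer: 11901/16 ≈ 743.81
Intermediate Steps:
Y(V) = -2 + V
q = 18 (q = 7 + (-3 + 7*2) = 7 + (-3 + 14) = 7 + 11 = 18)
q*((-29 + 3) + 71) + (39/48 - 67/Y(3)) = 18*((-29 + 3) + 71) + (39/48 - 67/(-2 + 3)) = 18*(-26 + 71) + (39*(1/48) - 67/1) = 18*45 + (13/16 - 67*1) = 810 + (13/16 - 67) = 810 - 1059/16 = 11901/16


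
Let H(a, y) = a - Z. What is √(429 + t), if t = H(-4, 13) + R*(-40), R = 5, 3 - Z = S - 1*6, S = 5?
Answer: √221 ≈ 14.866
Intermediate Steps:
Z = 4 (Z = 3 - (5 - 1*6) = 3 - (5 - 6) = 3 - 1*(-1) = 3 + 1 = 4)
H(a, y) = -4 + a (H(a, y) = a - 1*4 = a - 4 = -4 + a)
t = -208 (t = (-4 - 4) + 5*(-40) = -8 - 200 = -208)
√(429 + t) = √(429 - 208) = √221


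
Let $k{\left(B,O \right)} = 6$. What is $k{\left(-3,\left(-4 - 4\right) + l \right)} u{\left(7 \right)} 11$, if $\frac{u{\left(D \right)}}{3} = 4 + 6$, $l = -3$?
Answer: $1980$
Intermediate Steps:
$u{\left(D \right)} = 30$ ($u{\left(D \right)} = 3 \left(4 + 6\right) = 3 \cdot 10 = 30$)
$k{\left(-3,\left(-4 - 4\right) + l \right)} u{\left(7 \right)} 11 = 6 \cdot 30 \cdot 11 = 180 \cdot 11 = 1980$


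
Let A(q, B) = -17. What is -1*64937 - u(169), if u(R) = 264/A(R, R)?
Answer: -1103665/17 ≈ -64922.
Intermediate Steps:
u(R) = -264/17 (u(R) = 264/(-17) = 264*(-1/17) = -264/17)
-1*64937 - u(169) = -1*64937 - 1*(-264/17) = -64937 + 264/17 = -1103665/17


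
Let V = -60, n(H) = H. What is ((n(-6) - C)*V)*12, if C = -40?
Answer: -24480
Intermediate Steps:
((n(-6) - C)*V)*12 = ((-6 - 1*(-40))*(-60))*12 = ((-6 + 40)*(-60))*12 = (34*(-60))*12 = -2040*12 = -24480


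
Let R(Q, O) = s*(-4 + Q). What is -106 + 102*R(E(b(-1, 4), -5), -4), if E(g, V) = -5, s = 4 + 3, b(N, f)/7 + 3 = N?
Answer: -6532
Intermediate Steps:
b(N, f) = -21 + 7*N
s = 7
R(Q, O) = -28 + 7*Q (R(Q, O) = 7*(-4 + Q) = -28 + 7*Q)
-106 + 102*R(E(b(-1, 4), -5), -4) = -106 + 102*(-28 + 7*(-5)) = -106 + 102*(-28 - 35) = -106 + 102*(-63) = -106 - 6426 = -6532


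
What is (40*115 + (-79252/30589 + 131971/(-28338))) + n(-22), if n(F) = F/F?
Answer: 3982007104187/866831082 ≈ 4593.8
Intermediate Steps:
n(F) = 1
(40*115 + (-79252/30589 + 131971/(-28338))) + n(-22) = (40*115 + (-79252/30589 + 131971/(-28338))) + 1 = (4600 + (-79252*1/30589 + 131971*(-1/28338))) + 1 = (4600 + (-79252/30589 - 131971/28338)) + 1 = (4600 - 6282704095/866831082) + 1 = 3981140273105/866831082 + 1 = 3982007104187/866831082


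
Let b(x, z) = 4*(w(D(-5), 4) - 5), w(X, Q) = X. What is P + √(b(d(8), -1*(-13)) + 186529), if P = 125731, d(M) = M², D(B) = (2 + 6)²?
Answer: 125731 + √186765 ≈ 1.2616e+5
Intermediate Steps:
D(B) = 64 (D(B) = 8² = 64)
b(x, z) = 236 (b(x, z) = 4*(64 - 5) = 4*59 = 236)
P + √(b(d(8), -1*(-13)) + 186529) = 125731 + √(236 + 186529) = 125731 + √186765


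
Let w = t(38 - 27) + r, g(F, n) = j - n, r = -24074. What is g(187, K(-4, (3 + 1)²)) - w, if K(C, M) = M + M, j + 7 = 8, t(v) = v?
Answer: 24032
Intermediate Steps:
j = 1 (j = -7 + 8 = 1)
K(C, M) = 2*M
g(F, n) = 1 - n
w = -24063 (w = (38 - 27) - 24074 = 11 - 24074 = -24063)
g(187, K(-4, (3 + 1)²)) - w = (1 - 2*(3 + 1)²) - 1*(-24063) = (1 - 2*4²) + 24063 = (1 - 2*16) + 24063 = (1 - 1*32) + 24063 = (1 - 32) + 24063 = -31 + 24063 = 24032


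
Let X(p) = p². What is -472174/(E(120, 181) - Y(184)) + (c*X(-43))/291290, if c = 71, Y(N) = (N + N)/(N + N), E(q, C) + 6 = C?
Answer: -68758360957/25342230 ≈ -2713.2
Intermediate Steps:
E(q, C) = -6 + C
Y(N) = 1 (Y(N) = (2*N)/((2*N)) = (2*N)*(1/(2*N)) = 1)
-472174/(E(120, 181) - Y(184)) + (c*X(-43))/291290 = -472174/((-6 + 181) - 1*1) + (71*(-43)²)/291290 = -472174/(175 - 1) + (71*1849)*(1/291290) = -472174/174 + 131279*(1/291290) = -472174*1/174 + 131279/291290 = -236087/87 + 131279/291290 = -68758360957/25342230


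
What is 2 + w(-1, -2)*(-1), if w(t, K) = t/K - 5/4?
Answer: 11/4 ≈ 2.7500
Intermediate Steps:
w(t, K) = -5/4 + t/K (w(t, K) = t/K - 5*¼ = t/K - 5/4 = -5/4 + t/K)
2 + w(-1, -2)*(-1) = 2 + (-5/4 - 1/(-2))*(-1) = 2 + (-5/4 - 1*(-½))*(-1) = 2 + (-5/4 + ½)*(-1) = 2 - ¾*(-1) = 2 + ¾ = 11/4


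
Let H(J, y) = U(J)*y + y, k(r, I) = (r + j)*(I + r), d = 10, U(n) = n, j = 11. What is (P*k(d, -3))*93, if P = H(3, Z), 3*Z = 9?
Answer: 164052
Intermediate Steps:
Z = 3 (Z = (⅓)*9 = 3)
k(r, I) = (11 + r)*(I + r) (k(r, I) = (r + 11)*(I + r) = (11 + r)*(I + r))
H(J, y) = y + J*y (H(J, y) = J*y + y = y + J*y)
P = 12 (P = 3*(1 + 3) = 3*4 = 12)
(P*k(d, -3))*93 = (12*(10² + 11*(-3) + 11*10 - 3*10))*93 = (12*(100 - 33 + 110 - 30))*93 = (12*147)*93 = 1764*93 = 164052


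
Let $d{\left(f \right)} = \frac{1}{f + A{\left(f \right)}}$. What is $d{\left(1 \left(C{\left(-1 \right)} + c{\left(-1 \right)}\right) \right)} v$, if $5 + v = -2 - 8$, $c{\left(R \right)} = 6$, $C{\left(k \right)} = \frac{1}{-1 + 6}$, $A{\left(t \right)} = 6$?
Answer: $- \frac{75}{61} \approx -1.2295$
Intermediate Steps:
$C{\left(k \right)} = \frac{1}{5}$
$d{\left(f \right)} = \frac{1}{6 + f}$ ($d{\left(f \right)} = \frac{1}{f + 6} = \frac{1}{6 + f}$)
$v = -15$ ($v = -5 - 10 = -15$)
$d{\left(1 \left(C{\left(-1 \right)} + c{\left(-1 \right)}\right) \right)} v = \frac{1}{6 + 1 \left(\frac{1}{5} + 6\right)} \left(-15\right) = \frac{1}{6 + 1 \cdot \frac{31}{5}} \left(-15\right) = \frac{1}{6 + \frac{31}{5}} \left(-15\right) = \frac{1}{\frac{61}{5}} \left(-15\right) = \frac{5}{61} \left(-15\right) = - \frac{75}{61}$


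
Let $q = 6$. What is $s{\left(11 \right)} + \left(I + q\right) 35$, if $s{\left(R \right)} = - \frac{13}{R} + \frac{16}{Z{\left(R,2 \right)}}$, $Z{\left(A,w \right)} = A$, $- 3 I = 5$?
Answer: $\frac{5014}{33} \approx 151.94$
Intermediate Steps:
$I = - \frac{5}{3}$ ($I = \left(- \frac{1}{3}\right) 5 = - \frac{5}{3} \approx -1.6667$)
$s{\left(R \right)} = \frac{3}{R}$ ($s{\left(R \right)} = - \frac{13}{R} + \frac{16}{R} = \frac{3}{R}$)
$s{\left(11 \right)} + \left(I + q\right) 35 = \frac{3}{11} + \left(- \frac{5}{3} + 6\right) 35 = 3 \cdot \frac{1}{11} + \frac{13}{3} \cdot 35 = \frac{3}{11} + \frac{455}{3} = \frac{5014}{33}$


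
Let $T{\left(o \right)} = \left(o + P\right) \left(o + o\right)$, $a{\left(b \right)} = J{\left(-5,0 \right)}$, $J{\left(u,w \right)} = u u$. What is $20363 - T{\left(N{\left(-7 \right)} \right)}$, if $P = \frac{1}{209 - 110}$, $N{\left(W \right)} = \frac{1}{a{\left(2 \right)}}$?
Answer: $\frac{1259960377}{61875} \approx 20363.0$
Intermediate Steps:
$J{\left(u,w \right)} = u^{2}$
$a{\left(b \right)} = 25$ ($a{\left(b \right)} = \left(-5\right)^{2} = 25$)
$N{\left(W \right)} = \frac{1}{25}$
$P = \frac{1}{99} \approx 0.010101$
$T{\left(o \right)} = 2 o \left(\frac{1}{99} + o\right)$ ($T{\left(o \right)} = \left(o + \frac{1}{99}\right) \left(o + o\right) = \left(\frac{1}{99} + o\right) 2 o = 2 o \left(\frac{1}{99} + o\right)$)
$20363 - T{\left(N{\left(-7 \right)} \right)} = 20363 - \frac{2}{99} \cdot \frac{1}{25} \left(1 + 99 \cdot \frac{1}{25}\right) = 20363 - \frac{2}{99} \cdot \frac{1}{25} \left(1 + \frac{99}{25}\right) = 20363 - \frac{2}{99} \cdot \frac{1}{25} \cdot \frac{124}{25} = 20363 - \frac{248}{61875} = \frac{1259960377}{61875}$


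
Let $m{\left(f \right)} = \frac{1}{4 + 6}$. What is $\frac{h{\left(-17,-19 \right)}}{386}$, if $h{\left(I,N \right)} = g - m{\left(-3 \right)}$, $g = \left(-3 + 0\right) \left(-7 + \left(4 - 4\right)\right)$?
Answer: $\frac{209}{3860} \approx 0.054145$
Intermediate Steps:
$m{\left(f \right)} = \frac{1}{10}$
$g = 21$ ($g = - 3 \left(-7 + \left(4 - 4\right)\right) = - 3 \left(-7 + 0\right) = \left(-3\right) \left(-7\right) = 21$)
$h{\left(I,N \right)} = \frac{209}{10}$ ($h{\left(I,N \right)} = 21 - \frac{1}{10} = \frac{209}{10}$)
$\frac{h{\left(-17,-19 \right)}}{386} = \frac{209}{10 \cdot 386} = \frac{209}{10} \cdot \frac{1}{386} = \frac{209}{3860}$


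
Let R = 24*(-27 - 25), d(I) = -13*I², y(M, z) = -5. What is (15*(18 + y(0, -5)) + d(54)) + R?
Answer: -38961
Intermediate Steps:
R = -1248 (R = 24*(-52) = -1248)
(15*(18 + y(0, -5)) + d(54)) + R = (15*(18 - 5) - 13*54²) - 1248 = (15*13 - 13*2916) - 1248 = (195 - 37908) - 1248 = -37713 - 1248 = -38961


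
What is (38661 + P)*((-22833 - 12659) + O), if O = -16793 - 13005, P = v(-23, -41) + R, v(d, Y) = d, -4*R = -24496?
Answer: -2922510980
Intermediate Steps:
R = 6124 (R = -¼*(-24496) = 6124)
P = 6101 (P = -23 + 6124 = 6101)
O = -29798
(38661 + P)*((-22833 - 12659) + O) = (38661 + 6101)*((-22833 - 12659) - 29798) = 44762*(-35492 - 29798) = 44762*(-65290) = -2922510980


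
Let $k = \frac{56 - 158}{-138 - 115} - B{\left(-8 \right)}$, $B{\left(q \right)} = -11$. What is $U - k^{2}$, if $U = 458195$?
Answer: $\frac{29320280530}{64009} \approx 4.5807 \cdot 10^{5}$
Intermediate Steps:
$k = \frac{2885}{253}$ ($k = \frac{56 - 158}{-138 - 115} - -11 = - \frac{102}{-253} + 11 = \left(-102\right) \left(- \frac{1}{253}\right) + 11 = \frac{102}{253} + 11 = \frac{2885}{253} \approx 11.403$)
$U - k^{2} = 458195 - \left(\frac{2885}{253}\right)^{2} = 458195 - \frac{8323225}{64009} = \frac{29320280530}{64009}$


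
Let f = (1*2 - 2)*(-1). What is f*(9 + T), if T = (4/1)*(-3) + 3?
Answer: 0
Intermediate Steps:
f = 0 (f = (2 - 2)*(-1) = 0*(-1) = 0)
T = -9 (T = (4*1)*(-3) + 3 = 4*(-3) + 3 = -12 + 3 = -9)
f*(9 + T) = 0*(9 - 9) = 0*0 = 0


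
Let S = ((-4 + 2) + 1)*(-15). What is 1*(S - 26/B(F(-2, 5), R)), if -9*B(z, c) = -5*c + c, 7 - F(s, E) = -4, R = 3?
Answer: -9/2 ≈ -4.5000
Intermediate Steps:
F(s, E) = 11 (F(s, E) = 7 - 1*(-4) = 7 + 4 = 11)
B(z, c) = 4*c/9 (B(z, c) = -(-5*c + c)/9 = -(-4)*c/9 = 4*c/9)
S = 15 (S = (-2 + 1)*(-15) = -1*(-15) = 15)
1*(S - 26/B(F(-2, 5), R)) = 1*(15 - 26/((4/9)*3)) = 1*(15 - 26/4/3) = 1*(15 - 26*¾) = 1*(15 - 39/2) = 1*(-9/2) = -9/2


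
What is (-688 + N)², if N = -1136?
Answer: 3326976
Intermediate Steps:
(-688 + N)² = (-688 - 1136)² = (-1824)² = 3326976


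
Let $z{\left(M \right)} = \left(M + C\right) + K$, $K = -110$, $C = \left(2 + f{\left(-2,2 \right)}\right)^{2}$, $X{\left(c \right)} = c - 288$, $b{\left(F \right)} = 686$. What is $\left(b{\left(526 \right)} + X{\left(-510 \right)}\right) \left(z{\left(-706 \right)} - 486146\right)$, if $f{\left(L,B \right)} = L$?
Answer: $54539744$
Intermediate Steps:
$X{\left(c \right)} = -288 + c$
$C = 0$ ($C = \left(2 - 2\right)^{2} = 0^{2} = 0$)
$z{\left(M \right)} = -110 + M$ ($z{\left(M \right)} = \left(M + 0\right) - 110 = M - 110 = -110 + M$)
$\left(b{\left(526 \right)} + X{\left(-510 \right)}\right) \left(z{\left(-706 \right)} - 486146\right) = \left(686 - 798\right) \left(\left(-110 - 706\right) - 486146\right) = \left(686 - 798\right) \left(-816 - 486146\right) = \left(-112\right) \left(-486962\right) = 54539744$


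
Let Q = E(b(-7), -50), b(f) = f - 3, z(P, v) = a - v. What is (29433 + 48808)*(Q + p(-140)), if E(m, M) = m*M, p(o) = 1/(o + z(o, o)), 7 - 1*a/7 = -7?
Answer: 3833887241/98 ≈ 3.9121e+7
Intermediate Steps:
a = 98 (a = 49 - 7*(-7) = 49 + 49 = 98)
z(P, v) = 98 - v
b(f) = -3 + f
p(o) = 1/98 (p(o) = 1/(o + (98 - o)) = 1/98)
E(m, M) = M*m
Q = 500 (Q = -50*(-3 - 7) = -50*(-10) = 500)
(29433 + 48808)*(Q + p(-140)) = (29433 + 48808)*(500 + 1/98) = 78241*(49001/98) = 3833887241/98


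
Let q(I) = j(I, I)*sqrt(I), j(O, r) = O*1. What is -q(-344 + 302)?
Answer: 42*I*sqrt(42) ≈ 272.19*I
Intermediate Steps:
j(O, r) = O
q(I) = I**(3/2) (q(I) = I*sqrt(I) = I**(3/2))
-q(-344 + 302) = -(-344 + 302)**(3/2) = -(-42)**(3/2) = -(-42)*I*sqrt(42) = 42*I*sqrt(42)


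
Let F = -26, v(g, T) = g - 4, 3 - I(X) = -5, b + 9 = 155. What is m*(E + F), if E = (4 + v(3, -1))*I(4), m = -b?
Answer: 292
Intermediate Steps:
b = 146 (b = -9 + 155 = 146)
I(X) = 8 (I(X) = 3 - 1*(-5) = 3 + 5 = 8)
v(g, T) = -4 + g
m = -146 (m = -1*146 = -146)
E = 24 (E = (4 + (-4 + 3))*8 = (4 - 1)*8 = 3*8 = 24)
m*(E + F) = -146*(24 - 26) = -146*(-2) = 292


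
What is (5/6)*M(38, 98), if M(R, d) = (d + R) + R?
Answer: 145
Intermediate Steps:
M(R, d) = d + 2*R (M(R, d) = (R + d) + R = d + 2*R)
(5/6)*M(38, 98) = (5/6)*(98 + 2*38) = (5*(1/6))*(98 + 76) = (5/6)*174 = 145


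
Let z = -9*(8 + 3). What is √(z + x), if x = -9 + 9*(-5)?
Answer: 3*I*√17 ≈ 12.369*I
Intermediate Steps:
z = -99 (z = -9*11 = -99)
x = -54 (x = -9 - 45 = -54)
√(z + x) = √(-99 - 54) = √(-153) = 3*I*√17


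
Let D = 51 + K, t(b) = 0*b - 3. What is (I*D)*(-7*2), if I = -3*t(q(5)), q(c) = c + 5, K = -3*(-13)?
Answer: -11340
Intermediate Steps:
K = 39
q(c) = 5 + c
t(b) = -3 (t(b) = 0 - 3 = -3)
I = 9 (I = -3*(-3) = 9)
D = 90 (D = 51 + 39 = 90)
(I*D)*(-7*2) = (9*90)*(-7*2) = 810*(-14) = -11340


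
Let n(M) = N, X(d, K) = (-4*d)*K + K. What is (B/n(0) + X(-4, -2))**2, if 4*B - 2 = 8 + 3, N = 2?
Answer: 67081/64 ≈ 1048.1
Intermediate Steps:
X(d, K) = K - 4*K*d (X(d, K) = -4*K*d + K = K - 4*K*d)
n(M) = 2
B = 13/4 (B = 1/2 + (8 + 3)/4 = 1/2 + (1/4)*11 = 1/2 + 11/4 = 13/4 ≈ 3.2500)
(B/n(0) + X(-4, -2))**2 = ((13/4)/2 - 2*(1 - 4*(-4)))**2 = ((13/4)*(1/2) - 2*(1 + 16))**2 = (13/8 - 2*17)**2 = (13/8 - 34)**2 = (-259/8)**2 = 67081/64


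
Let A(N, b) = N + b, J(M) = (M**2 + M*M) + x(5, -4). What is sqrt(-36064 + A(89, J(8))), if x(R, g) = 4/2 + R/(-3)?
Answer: 2*I*sqrt(80655)/3 ≈ 189.33*I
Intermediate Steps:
x(R, g) = 2 - R/3 (x(R, g) = 4*(1/2) + R*(-1/3) = 2 - R/3)
J(M) = 1/3 + 2*M**2 (J(M) = (M**2 + M*M) + (2 - 1/3*5) = (M**2 + M**2) + (2 - 5/3) = 2*M**2 + 1/3 = 1/3 + 2*M**2)
sqrt(-36064 + A(89, J(8))) = sqrt(-36064 + (89 + (1/3 + 2*8**2))) = sqrt(-36064 + (89 + (1/3 + 2*64))) = sqrt(-36064 + (89 + (1/3 + 128))) = sqrt(-36064 + (89 + 385/3)) = sqrt(-36064 + 652/3) = sqrt(-107540/3) = 2*I*sqrt(80655)/3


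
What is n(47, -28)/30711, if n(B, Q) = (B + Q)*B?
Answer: 893/30711 ≈ 0.029078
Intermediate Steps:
n(B, Q) = B*(B + Q)
n(47, -28)/30711 = (47*(47 - 28))/30711 = (47*19)*(1/30711) = 893*(1/30711) = 893/30711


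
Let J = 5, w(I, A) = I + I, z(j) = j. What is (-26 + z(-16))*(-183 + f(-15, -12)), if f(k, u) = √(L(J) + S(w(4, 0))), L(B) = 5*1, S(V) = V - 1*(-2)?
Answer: 7686 - 42*√15 ≈ 7523.3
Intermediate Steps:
w(I, A) = 2*I
S(V) = 2 + V (S(V) = V + 2 = 2 + V)
L(B) = 5
f(k, u) = √15 (f(k, u) = √(5 + (2 + 2*4)) = √(5 + (2 + 8)) = √(5 + 10) = √15)
(-26 + z(-16))*(-183 + f(-15, -12)) = (-26 - 16)*(-183 + √15) = -42*(-183 + √15) = 7686 - 42*√15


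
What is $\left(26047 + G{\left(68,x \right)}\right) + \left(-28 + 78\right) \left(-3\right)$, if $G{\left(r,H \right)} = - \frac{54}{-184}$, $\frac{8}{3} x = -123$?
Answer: $\frac{2382551}{92} \approx 25897.0$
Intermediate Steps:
$x = - \frac{369}{8}$ ($x = \frac{3}{8} \left(-123\right) = - \frac{369}{8} \approx -46.125$)
$G{\left(r,H \right)} = \frac{27}{92}$ ($G{\left(r,H \right)} = \left(-54\right) \left(- \frac{1}{184}\right) = \frac{27}{92}$)
$\left(26047 + G{\left(68,x \right)}\right) + \left(-28 + 78\right) \left(-3\right) = \left(26047 + \frac{27}{92}\right) + \left(-28 + 78\right) \left(-3\right) = \frac{2396351}{92} + 50 \left(-3\right) = \frac{2396351}{92} - 150 = \frac{2382551}{92}$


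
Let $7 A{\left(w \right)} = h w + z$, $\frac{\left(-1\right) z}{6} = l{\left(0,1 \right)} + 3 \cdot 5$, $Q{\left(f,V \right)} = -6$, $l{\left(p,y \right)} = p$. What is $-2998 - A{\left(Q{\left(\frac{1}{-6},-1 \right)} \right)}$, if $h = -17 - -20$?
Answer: $- \frac{20878}{7} \approx -2982.6$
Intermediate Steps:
$z = -90$ ($z = - 6 \left(0 + 3 \cdot 5\right) = - 6 \left(0 + 15\right) = \left(-6\right) 15 = -90$)
$h = 3$ ($h = -17 + 20 = 3$)
$A{\left(w \right)} = - \frac{90}{7} + \frac{3 w}{7}$ ($A{\left(w \right)} = \frac{3 w - 90}{7} = \frac{-90 + 3 w}{7} = - \frac{90}{7} + \frac{3 w}{7}$)
$-2998 - A{\left(Q{\left(\frac{1}{-6},-1 \right)} \right)} = -2998 - \left(- \frac{90}{7} + \frac{3}{7} \left(-6\right)\right) = -2998 - \left(- \frac{90}{7} - \frac{18}{7}\right) = -2998 - - \frac{108}{7} = -2998 + \frac{108}{7} = - \frac{20878}{7}$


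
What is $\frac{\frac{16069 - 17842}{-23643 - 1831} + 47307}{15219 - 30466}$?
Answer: $- \frac{1205100291}{388402078} \approx -3.1027$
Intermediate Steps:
$\frac{\frac{16069 - 17842}{-23643 - 1831} + 47307}{15219 - 30466} = \frac{- \frac{1773}{-25474} + 47307}{-15247} = \left(\left(-1773\right) \left(- \frac{1}{25474}\right) + 47307\right) \left(- \frac{1}{15247}\right) = \left(\frac{1773}{25474} + 47307\right) \left(- \frac{1}{15247}\right) = \frac{1205100291}{25474} \left(- \frac{1}{15247}\right) = - \frac{1205100291}{388402078}$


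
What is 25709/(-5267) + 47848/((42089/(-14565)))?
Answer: -3671686600141/221682763 ≈ -16563.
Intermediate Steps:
25709/(-5267) + 47848/((42089/(-14565))) = 25709*(-1/5267) + 47848/((42089*(-1/14565))) = -25709/5267 + 47848/(-42089/14565) = -25709/5267 + 47848*(-14565/42089) = -25709/5267 - 696906120/42089 = -3671686600141/221682763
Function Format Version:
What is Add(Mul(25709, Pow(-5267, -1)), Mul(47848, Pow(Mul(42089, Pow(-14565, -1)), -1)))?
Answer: Rational(-3671686600141, 221682763) ≈ -16563.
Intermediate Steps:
Add(Mul(25709, Pow(-5267, -1)), Mul(47848, Pow(Mul(42089, Pow(-14565, -1)), -1))) = Add(Mul(25709, Rational(-1, 5267)), Mul(47848, Pow(Mul(42089, Rational(-1, 14565)), -1))) = Add(Rational(-25709, 5267), Mul(47848, Pow(Rational(-42089, 14565), -1))) = Add(Rational(-25709, 5267), Mul(47848, Rational(-14565, 42089))) = Add(Rational(-25709, 5267), Rational(-696906120, 42089)) = Rational(-3671686600141, 221682763)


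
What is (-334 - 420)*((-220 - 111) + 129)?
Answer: 152308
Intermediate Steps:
(-334 - 420)*((-220 - 111) + 129) = -754*(-331 + 129) = -754*(-202) = 152308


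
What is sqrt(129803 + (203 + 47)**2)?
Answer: 3*sqrt(21367) ≈ 438.52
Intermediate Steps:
sqrt(129803 + (203 + 47)**2) = sqrt(129803 + 250**2) = sqrt(129803 + 62500) = sqrt(192303) = 3*sqrt(21367)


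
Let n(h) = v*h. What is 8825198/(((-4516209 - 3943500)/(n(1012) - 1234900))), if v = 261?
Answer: 8567219812064/8459709 ≈ 1.0127e+6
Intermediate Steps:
n(h) = 261*h
8825198/(((-4516209 - 3943500)/(n(1012) - 1234900))) = 8825198/(((-4516209 - 3943500)/(261*1012 - 1234900))) = 8825198/((-8459709/(264132 - 1234900))) = 8825198/((-8459709/(-970768))) = 8825198/((-8459709*(-1/970768))) = 8825198/(8459709/970768) = 8825198*(970768/8459709) = 8567219812064/8459709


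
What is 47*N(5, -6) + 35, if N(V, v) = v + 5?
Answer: -12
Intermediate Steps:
N(V, v) = 5 + v
47*N(5, -6) + 35 = 47*(5 - 6) + 35 = 47*(-1) + 35 = -47 + 35 = -12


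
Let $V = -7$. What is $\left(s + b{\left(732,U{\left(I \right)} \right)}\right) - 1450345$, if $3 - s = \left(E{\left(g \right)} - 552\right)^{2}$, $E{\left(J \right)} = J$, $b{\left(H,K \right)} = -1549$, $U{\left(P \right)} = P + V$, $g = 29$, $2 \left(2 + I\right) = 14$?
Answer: $-1725420$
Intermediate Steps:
$I = 5$ ($I = -2 + \frac{1}{2} \cdot 14 = -2 + 7 = 5$)
$U{\left(P \right)} = -7 + P$ ($U{\left(P \right)} = P - 7 = -7 + P$)
$s = -273526$ ($s = 3 - \left(29 - 552\right)^{2} = 3 - \left(-523\right)^{2} = 3 - 273529 = -273526$)
$\left(s + b{\left(732,U{\left(I \right)} \right)}\right) - 1450345 = \left(-273526 - 1549\right) - 1450345 = -275075 - 1450345 = -1725420$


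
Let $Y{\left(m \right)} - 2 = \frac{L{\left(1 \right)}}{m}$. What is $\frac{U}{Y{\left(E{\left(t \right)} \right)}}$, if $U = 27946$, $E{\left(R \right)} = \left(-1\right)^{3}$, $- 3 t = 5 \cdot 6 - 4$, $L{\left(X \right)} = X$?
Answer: $27946$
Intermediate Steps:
$t = - \frac{26}{3}$ ($t = - \frac{5 \cdot 6 - 4}{3} = - \frac{30 - 4}{3} = \left(- \frac{1}{3}\right) 26 = - \frac{26}{3} \approx -8.6667$)
$E{\left(R \right)} = -1$
$Y{\left(m \right)} = 2 + \frac{1}{m}$ ($Y{\left(m \right)} = 2 + 1 \frac{1}{m} = 2 + \frac{1}{m}$)
$\frac{U}{Y{\left(E{\left(t \right)} \right)}} = \frac{27946}{2 + \frac{1}{-1}} = \frac{27946}{2 - 1} = \frac{27946}{1} = 27946 \cdot 1 = 27946$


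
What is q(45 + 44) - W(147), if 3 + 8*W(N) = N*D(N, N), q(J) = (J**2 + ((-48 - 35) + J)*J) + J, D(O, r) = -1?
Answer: 34251/4 ≈ 8562.8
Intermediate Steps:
q(J) = J + J**2 + J*(-83 + J) (q(J) = (J**2 + (-83 + J)*J) + J = (J**2 + J*(-83 + J)) + J = J + J**2 + J*(-83 + J))
W(N) = -3/8 - N/8 (W(N) = -3/8 + (N*(-1))/8 = -3/8 + (-N)/8 = -3/8 - N/8)
q(45 + 44) - W(147) = 2*(45 + 44)*(-41 + (45 + 44)) - (-3/8 - 1/8*147) = 2*89*(-41 + 89) - (-3/8 - 147/8) = 2*89*48 - 1*(-75/4) = 8544 + 75/4 = 34251/4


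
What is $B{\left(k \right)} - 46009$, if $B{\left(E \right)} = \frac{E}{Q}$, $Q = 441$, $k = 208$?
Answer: $- \frac{20289761}{441} \approx -46009.0$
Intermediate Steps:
$B{\left(E \right)} = \frac{E}{441}$
$B{\left(k \right)} - 46009 = \frac{1}{441} \cdot 208 - 46009 = \frac{208}{441} - 46009 = - \frac{20289761}{441}$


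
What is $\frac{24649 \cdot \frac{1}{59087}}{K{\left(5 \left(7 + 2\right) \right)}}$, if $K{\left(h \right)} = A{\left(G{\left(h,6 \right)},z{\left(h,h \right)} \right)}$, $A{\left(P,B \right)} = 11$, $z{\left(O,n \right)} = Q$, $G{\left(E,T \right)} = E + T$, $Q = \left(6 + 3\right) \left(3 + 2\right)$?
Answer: $\frac{24649}{649957} \approx 0.037924$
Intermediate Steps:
$Q = 45$ ($Q = 9 \cdot 5 = 45$)
$z{\left(O,n \right)} = 45$
$K{\left(h \right)} = 11$
$\frac{24649 \cdot \frac{1}{59087}}{K{\left(5 \left(7 + 2\right) \right)}} = \frac{24649 \cdot \frac{1}{59087}}{11} = 24649 \cdot \frac{1}{59087} \cdot \frac{1}{11} = \frac{24649}{59087} \cdot \frac{1}{11} = \frac{24649}{649957}$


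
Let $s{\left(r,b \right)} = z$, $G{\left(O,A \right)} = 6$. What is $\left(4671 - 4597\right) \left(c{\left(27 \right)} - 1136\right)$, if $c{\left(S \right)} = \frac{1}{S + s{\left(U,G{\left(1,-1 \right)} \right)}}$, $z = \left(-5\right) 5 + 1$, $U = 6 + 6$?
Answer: $- \frac{252118}{3} \approx -84039.0$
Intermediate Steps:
$U = 12$
$z = -24$ ($z = -25 + 1 = -24$)
$s{\left(r,b \right)} = -24$
$c{\left(S \right)} = \frac{1}{-24 + S}$ ($c{\left(S \right)} = \frac{1}{S - 24} = \frac{1}{-24 + S}$)
$\left(4671 - 4597\right) \left(c{\left(27 \right)} - 1136\right) = \left(4671 - 4597\right) \left(\frac{1}{-24 + 27} - 1136\right) = 74 \left(\frac{1}{3} - 1136\right) = 74 \left(- \frac{3407}{3}\right) = - \frac{252118}{3}$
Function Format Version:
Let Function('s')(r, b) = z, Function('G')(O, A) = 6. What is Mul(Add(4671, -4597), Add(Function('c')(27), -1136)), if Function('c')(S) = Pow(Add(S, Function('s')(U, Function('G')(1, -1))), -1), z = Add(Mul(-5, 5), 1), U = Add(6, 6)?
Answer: Rational(-252118, 3) ≈ -84039.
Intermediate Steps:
U = 12
z = -24 (z = Add(-25, 1) = -24)
Function('s')(r, b) = -24
Function('c')(S) = Pow(Add(-24, S), -1) (Function('c')(S) = Pow(Add(S, -24), -1) = Pow(Add(-24, S), -1))
Mul(Add(4671, -4597), Add(Function('c')(27), -1136)) = Mul(Add(4671, -4597), Add(Pow(Add(-24, 27), -1), -1136)) = Mul(74, Add(Pow(3, -1), -1136)) = Mul(74, Add(Rational(1, 3), -1136)) = Mul(74, Rational(-3407, 3)) = Rational(-252118, 3)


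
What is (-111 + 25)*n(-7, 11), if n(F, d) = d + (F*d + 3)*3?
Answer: 18146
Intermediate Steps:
n(F, d) = 9 + d + 3*F*d (n(F, d) = d + (3 + F*d)*3 = d + (9 + 3*F*d) = 9 + d + 3*F*d)
(-111 + 25)*n(-7, 11) = (-111 + 25)*(9 + 11 + 3*(-7)*11) = -86*(9 + 11 - 231) = -86*(-211) = 18146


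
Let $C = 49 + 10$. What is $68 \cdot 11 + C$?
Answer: $807$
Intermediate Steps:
$C = 59$
$68 \cdot 11 + C = 68 \cdot 11 + 59 = 748 + 59 = 807$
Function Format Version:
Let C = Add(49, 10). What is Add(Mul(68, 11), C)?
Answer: 807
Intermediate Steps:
C = 59
Add(Mul(68, 11), C) = Add(Mul(68, 11), 59) = Add(748, 59) = 807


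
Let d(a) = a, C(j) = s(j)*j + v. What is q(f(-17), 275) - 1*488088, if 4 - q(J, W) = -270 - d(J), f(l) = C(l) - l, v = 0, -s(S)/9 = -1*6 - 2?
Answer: -489021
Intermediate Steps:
s(S) = 72 (s(S) = -9*(-1*6 - 2) = -9*(-6 - 2) = -9*(-8) = 72)
C(j) = 72*j (C(j) = 72*j + 0 = 72*j)
f(l) = 71*l (f(l) = 72*l - l = 71*l)
q(J, W) = 274 + J (q(J, W) = 4 - (-270 - J) = 4 + (270 + J) = 274 + J)
q(f(-17), 275) - 1*488088 = (274 + 71*(-17)) - 1*488088 = (274 - 1207) - 488088 = -933 - 488088 = -489021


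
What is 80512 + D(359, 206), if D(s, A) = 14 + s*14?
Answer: 85552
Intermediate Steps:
D(s, A) = 14 + 14*s
80512 + D(359, 206) = 80512 + (14 + 14*359) = 80512 + (14 + 5026) = 80512 + 5040 = 85552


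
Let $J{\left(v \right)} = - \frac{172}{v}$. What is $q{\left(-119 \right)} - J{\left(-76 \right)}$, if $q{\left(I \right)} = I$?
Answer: $- \frac{2304}{19} \approx -121.26$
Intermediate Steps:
$q{\left(-119 \right)} - J{\left(-76 \right)} = -119 - - \frac{172}{-76} = -119 - \left(-172\right) \left(- \frac{1}{76}\right) = -119 - \frac{43}{19} = - \frac{2304}{19}$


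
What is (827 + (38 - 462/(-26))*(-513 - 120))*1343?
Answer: -601897682/13 ≈ -4.6300e+7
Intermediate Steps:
(827 + (38 - 462/(-26))*(-513 - 120))*1343 = (827 + (38 - 462*(-1/26))*(-633))*1343 = (827 + (38 + 231/13)*(-633))*1343 = (827 + (725/13)*(-633))*1343 = (827 - 458925/13)*1343 = -448174/13*1343 = -601897682/13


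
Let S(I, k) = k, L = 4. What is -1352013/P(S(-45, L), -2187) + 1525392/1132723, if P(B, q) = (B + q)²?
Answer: 5737782575289/5397978996547 ≈ 1.0630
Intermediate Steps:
-1352013/P(S(-45, L), -2187) + 1525392/1132723 = -1352013/(4 - 2187)² + 1525392/1132723 = -1352013/((-2183)²) + 1525392*(1/1132723) = -1352013/4765489 + 1525392/1132723 = 5737782575289/5397978996547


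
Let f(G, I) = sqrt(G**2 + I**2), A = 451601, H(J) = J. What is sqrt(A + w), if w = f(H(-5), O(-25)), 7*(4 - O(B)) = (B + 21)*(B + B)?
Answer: sqrt(22128449 + 7*sqrt(30809))/7 ≈ 672.03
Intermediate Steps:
O(B) = 4 - 2*B*(21 + B)/7 (O(B) = 4 - (B + 21)*(B + B)/7 = 4 - (21 + B)*2*B/7 = 4 - 2*B*(21 + B)/7)
w = sqrt(30809)/7 (w = sqrt((-5)**2 + (4 - 6*(-25) - 2/7*(-25)**2)**2) = sqrt(25 + (4 + 150 - 2/7*625)**2) = sqrt(25 + (4 + 150 - 1250/7)**2) = sqrt(25 + (-172/7)**2) = sqrt(25 + 29584/49) = sqrt(30809/49) = sqrt(30809)/7 ≈ 25.075)
sqrt(A + w) = sqrt(451601 + sqrt(30809)/7)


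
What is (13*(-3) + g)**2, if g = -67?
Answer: 11236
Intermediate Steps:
(13*(-3) + g)**2 = (13*(-3) - 67)**2 = (-39 - 67)**2 = (-106)**2 = 11236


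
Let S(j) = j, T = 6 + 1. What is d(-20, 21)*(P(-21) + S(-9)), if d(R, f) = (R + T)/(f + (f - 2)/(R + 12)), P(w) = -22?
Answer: 3224/149 ≈ 21.638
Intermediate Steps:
T = 7
d(R, f) = (7 + R)/(f + (-2 + f)/(12 + R)) (d(R, f) = (R + 7)/(f + (f - 2)/(R + 12)) = (7 + R)/(f + (-2 + f)/(12 + R)))
d(-20, 21)*(P(-21) + S(-9)) = ((84 + (-20)**2 + 19*(-20))/(-2 + 13*21 - 20*21))*(-22 - 9) = ((84 + 400 - 380)/(-2 + 273 - 420))*(-31) = (104/(-149))*(-31) = -1/149*104*(-31) = -104/149*(-31) = 3224/149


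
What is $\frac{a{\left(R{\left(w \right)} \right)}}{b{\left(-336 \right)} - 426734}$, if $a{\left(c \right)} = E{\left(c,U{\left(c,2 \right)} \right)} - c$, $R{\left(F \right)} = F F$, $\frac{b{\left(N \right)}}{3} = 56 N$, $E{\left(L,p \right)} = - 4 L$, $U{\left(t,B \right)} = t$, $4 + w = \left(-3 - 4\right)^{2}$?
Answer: $\frac{10125}{483182} \approx 0.020955$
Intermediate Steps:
$w = 45$ ($w = -4 + \left(-3 - 4\right)^{2} = -4 + \left(-7\right)^{2} = -4 + 49 = 45$)
$b{\left(N \right)} = 168 N$ ($b{\left(N \right)} = 3 \cdot 56 N = 168 N$)
$R{\left(F \right)} = F^{2}$
$a{\left(c \right)} = - 5 c$ ($a{\left(c \right)} = - 4 c - c = - 5 c$)
$\frac{a{\left(R{\left(w \right)} \right)}}{b{\left(-336 \right)} - 426734} = \frac{\left(-5\right) 45^{2}}{168 \left(-336\right) - 426734} = \frac{\left(-5\right) 2025}{-56448 - 426734} = - \frac{10125}{-483182} = \left(-10125\right) \left(- \frac{1}{483182}\right) = \frac{10125}{483182}$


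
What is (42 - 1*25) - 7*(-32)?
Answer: 241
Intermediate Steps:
(42 - 1*25) - 7*(-32) = (42 - 25) + 224 = 17 + 224 = 241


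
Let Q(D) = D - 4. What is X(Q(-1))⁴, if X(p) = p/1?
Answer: 625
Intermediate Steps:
Q(D) = -4 + D
X(p) = p (X(p) = p*1 = p)
X(Q(-1))⁴ = (-4 - 1)⁴ = (-5)⁴ = 625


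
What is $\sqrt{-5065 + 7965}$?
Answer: $10 \sqrt{29} \approx 53.852$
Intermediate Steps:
$\sqrt{-5065 + 7965} = \sqrt{2900} = 10 \sqrt{29}$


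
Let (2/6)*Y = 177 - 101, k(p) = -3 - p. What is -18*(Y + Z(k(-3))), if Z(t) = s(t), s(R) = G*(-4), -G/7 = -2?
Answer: -3096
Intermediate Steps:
G = 14 (G = -7*(-2) = 14)
s(R) = -56 (s(R) = 14*(-4) = -56)
Z(t) = -56
Y = 228 (Y = 3*(177 - 101) = 3*76 = 228)
-18*(Y + Z(k(-3))) = -18*(228 - 56) = -18*172 = -3096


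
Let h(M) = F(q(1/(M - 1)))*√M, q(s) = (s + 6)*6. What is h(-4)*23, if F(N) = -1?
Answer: -46*I ≈ -46.0*I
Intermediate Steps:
q(s) = 36 + 6*s (q(s) = (6 + s)*6 = 36 + 6*s)
h(M) = -√M
h(-4)*23 = -√(-4)*23 = -2*I*23 = -46*I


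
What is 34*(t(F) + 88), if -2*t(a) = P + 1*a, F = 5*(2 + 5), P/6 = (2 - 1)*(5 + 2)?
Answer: 1683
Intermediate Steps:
P = 42 (P = 6*((2 - 1)*(5 + 2)) = 6*(1*7) = 6*7 = 42)
F = 35 (F = 5*7 = 35)
t(a) = -21 - a/2 (t(a) = -(42 + 1*a)/2 = -(42 + a)/2 = -21 - a/2)
34*(t(F) + 88) = 34*((-21 - ½*35) + 88) = 34*((-21 - 35/2) + 88) = 34*(-77/2 + 88) = 34*(99/2) = 1683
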